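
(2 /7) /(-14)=-1 /49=-0.02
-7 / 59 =-0.12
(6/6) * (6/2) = 3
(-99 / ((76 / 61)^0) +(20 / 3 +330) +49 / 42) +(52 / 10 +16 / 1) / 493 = 3532981 / 14790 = 238.88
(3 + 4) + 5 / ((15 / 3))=8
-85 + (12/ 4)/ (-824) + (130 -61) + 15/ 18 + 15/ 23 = -825443/ 56856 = -14.52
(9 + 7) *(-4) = -64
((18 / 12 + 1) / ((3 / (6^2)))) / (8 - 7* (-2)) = 1.36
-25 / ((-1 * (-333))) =-25 / 333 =-0.08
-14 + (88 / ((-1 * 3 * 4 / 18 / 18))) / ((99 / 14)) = -350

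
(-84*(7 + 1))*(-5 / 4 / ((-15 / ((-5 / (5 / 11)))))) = 616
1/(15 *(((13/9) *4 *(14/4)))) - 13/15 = -2357/2730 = -0.86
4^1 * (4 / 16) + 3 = 4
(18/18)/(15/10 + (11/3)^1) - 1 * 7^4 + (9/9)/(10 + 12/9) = -2530357/1054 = -2400.72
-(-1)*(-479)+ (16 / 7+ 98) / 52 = -6679 / 14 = -477.07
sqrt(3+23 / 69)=1.83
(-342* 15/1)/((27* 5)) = -38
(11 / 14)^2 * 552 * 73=1218954 / 49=24876.61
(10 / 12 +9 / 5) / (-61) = -79 / 1830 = -0.04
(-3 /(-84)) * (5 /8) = 5 /224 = 0.02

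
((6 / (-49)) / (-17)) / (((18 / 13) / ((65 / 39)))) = 65 / 7497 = 0.01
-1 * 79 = -79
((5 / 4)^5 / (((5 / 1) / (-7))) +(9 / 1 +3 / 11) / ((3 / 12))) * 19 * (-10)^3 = -877959125 / 1408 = -623550.51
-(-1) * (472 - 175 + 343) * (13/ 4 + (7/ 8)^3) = 10035/ 4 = 2508.75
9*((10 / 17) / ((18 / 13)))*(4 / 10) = 26 / 17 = 1.53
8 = 8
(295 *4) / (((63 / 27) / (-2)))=-7080 / 7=-1011.43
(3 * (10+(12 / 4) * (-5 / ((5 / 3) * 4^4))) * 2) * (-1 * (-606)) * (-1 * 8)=-2318859 / 8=-289857.38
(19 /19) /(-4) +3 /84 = -3 /14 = -0.21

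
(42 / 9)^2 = 196 / 9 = 21.78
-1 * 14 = -14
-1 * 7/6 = -7/6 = -1.17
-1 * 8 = -8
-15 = -15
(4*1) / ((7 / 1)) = 4 / 7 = 0.57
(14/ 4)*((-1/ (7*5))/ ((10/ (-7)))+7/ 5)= 497/ 100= 4.97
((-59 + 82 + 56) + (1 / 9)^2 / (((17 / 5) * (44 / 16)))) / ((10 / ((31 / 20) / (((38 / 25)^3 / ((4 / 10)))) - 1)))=-4005130651 / 615663840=-6.51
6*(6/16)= 9/4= 2.25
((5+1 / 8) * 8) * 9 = 369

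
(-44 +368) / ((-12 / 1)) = -27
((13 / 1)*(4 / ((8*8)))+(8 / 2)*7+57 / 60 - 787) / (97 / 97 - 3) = 60579 / 160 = 378.62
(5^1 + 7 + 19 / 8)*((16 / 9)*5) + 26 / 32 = 18517 / 144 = 128.59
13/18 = 0.72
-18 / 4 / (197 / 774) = -3483 / 197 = -17.68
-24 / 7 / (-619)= 24 / 4333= 0.01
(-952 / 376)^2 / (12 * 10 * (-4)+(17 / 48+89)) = -39984 / 2436527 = -0.02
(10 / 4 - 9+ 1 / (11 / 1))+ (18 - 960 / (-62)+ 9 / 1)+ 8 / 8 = 25285 / 682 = 37.07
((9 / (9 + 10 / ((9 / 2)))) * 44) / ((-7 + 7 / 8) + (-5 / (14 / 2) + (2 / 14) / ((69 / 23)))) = -85536 / 16463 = -5.20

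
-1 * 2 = -2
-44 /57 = -0.77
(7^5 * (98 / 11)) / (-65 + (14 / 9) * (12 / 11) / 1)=-4941258 / 2089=-2365.37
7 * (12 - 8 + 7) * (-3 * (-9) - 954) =-71379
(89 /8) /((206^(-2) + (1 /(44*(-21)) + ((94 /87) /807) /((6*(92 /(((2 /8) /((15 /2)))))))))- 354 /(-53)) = 280003969347694515 /168082586768200763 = 1.67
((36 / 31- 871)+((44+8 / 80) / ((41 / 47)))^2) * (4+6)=8785047899 / 521110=16858.34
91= 91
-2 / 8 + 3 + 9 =47 / 4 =11.75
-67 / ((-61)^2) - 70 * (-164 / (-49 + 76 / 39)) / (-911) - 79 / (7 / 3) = -292668562034 / 8708475839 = -33.61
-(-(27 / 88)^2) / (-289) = -729 / 2238016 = -0.00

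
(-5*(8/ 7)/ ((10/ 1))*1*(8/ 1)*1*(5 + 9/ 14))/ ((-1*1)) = 1264/ 49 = 25.80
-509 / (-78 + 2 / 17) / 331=8653 / 438244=0.02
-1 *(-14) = 14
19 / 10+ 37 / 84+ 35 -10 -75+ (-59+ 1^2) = -44377 / 420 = -105.66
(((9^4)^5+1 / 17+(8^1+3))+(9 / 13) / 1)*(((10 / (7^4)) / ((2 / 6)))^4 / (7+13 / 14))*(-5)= -196066999443764038447800000 / 1049211093697403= -186870879102.91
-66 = -66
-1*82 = -82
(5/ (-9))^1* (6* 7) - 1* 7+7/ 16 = -1435/ 48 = -29.90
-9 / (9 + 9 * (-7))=1 / 6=0.17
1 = 1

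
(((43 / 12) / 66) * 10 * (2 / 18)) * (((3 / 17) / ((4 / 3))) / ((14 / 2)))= 215 / 188496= 0.00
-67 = -67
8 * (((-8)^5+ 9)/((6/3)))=-131036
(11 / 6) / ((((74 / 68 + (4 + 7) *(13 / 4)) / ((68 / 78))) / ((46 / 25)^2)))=26907056 / 183178125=0.15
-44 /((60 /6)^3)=-11 /250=-0.04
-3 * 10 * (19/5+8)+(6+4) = -344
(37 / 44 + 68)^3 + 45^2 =27963090989 / 85184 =328266.94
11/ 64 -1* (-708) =45323/ 64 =708.17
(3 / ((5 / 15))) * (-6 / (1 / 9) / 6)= -81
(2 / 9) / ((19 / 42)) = 0.49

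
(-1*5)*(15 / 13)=-5.77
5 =5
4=4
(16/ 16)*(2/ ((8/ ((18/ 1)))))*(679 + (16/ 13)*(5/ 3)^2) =79843/ 26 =3070.88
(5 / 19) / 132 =5 / 2508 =0.00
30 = 30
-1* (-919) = 919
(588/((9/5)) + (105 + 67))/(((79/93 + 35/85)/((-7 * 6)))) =-16556232/997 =-16606.05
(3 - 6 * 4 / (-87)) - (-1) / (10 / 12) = 649 / 145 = 4.48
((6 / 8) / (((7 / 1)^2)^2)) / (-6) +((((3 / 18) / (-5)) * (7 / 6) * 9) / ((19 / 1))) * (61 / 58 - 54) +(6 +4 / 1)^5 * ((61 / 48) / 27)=10089591642451 / 2143180620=4707.77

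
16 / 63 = 0.25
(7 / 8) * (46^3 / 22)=85169 / 22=3871.32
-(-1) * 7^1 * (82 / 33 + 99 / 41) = 46403 / 1353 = 34.30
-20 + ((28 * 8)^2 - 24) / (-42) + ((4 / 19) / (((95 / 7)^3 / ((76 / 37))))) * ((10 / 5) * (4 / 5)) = -4044031183016 / 3330901875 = -1214.09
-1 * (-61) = 61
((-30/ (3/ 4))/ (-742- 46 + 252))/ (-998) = -5/ 66866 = -0.00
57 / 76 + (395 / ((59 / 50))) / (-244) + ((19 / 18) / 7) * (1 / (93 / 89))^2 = -0.48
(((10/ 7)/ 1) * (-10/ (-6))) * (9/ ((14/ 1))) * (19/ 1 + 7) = 1950/ 49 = 39.80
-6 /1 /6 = -1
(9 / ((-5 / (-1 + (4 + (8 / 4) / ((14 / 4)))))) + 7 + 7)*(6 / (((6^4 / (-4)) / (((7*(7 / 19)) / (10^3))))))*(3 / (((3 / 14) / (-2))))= 2597 / 256500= 0.01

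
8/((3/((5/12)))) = 10/9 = 1.11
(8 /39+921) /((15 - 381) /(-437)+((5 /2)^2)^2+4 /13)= 251201584 /10964163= 22.91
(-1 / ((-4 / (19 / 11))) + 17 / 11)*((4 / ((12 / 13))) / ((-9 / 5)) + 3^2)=2581 / 198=13.04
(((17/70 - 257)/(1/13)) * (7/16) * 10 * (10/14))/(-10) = 233649/224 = 1043.08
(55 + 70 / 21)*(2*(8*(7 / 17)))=19600 / 51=384.31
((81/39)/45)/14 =3/910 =0.00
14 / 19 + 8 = 166 / 19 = 8.74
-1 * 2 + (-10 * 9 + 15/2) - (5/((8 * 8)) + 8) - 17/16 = -5993/64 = -93.64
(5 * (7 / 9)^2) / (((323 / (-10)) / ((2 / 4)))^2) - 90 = -760552285 / 8450649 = -90.00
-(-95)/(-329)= -95/329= -0.29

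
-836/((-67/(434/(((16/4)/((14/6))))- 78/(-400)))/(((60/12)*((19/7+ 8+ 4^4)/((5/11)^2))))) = 7177416223571/351750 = 20404879.10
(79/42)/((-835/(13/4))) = -1027/140280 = -0.01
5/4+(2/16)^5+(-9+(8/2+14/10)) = -385019/163840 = -2.35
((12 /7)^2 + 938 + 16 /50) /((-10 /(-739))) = 426049019 /6125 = 69559.02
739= 739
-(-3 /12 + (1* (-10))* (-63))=-2519 /4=-629.75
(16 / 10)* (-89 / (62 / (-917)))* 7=2285164 / 155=14742.99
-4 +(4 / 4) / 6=-23 / 6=-3.83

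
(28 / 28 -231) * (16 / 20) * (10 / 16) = -115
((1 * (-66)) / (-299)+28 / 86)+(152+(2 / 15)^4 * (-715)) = 19828624184 / 130177125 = 152.32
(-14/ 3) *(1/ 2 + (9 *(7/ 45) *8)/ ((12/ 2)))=-497/ 45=-11.04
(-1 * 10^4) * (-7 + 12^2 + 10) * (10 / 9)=-4900000 / 3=-1633333.33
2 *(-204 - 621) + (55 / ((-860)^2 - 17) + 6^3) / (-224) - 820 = -409356232223 / 165666592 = -2470.96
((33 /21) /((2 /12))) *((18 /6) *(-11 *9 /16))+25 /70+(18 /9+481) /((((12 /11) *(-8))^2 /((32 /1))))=18995 /672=28.27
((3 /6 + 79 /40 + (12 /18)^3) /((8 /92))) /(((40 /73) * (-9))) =-5025247 /777600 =-6.46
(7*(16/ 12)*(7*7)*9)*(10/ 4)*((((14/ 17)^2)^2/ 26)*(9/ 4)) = 444713220/ 1085773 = 409.58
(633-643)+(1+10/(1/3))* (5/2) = 135/2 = 67.50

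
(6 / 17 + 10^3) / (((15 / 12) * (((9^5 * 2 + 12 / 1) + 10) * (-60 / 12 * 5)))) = -8503 / 31375625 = -0.00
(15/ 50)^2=0.09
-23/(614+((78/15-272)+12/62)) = -3565/53846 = -0.07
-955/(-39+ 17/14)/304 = 0.08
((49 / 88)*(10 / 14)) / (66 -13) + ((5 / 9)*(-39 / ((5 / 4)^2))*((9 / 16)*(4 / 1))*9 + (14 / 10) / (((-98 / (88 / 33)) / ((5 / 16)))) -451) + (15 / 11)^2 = -3932154761 / 5386920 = -729.94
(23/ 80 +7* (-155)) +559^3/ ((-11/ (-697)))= 9739981818493/ 880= 11068161157.38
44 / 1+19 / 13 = 591 / 13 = 45.46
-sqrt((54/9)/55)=-sqrt(330)/55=-0.33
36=36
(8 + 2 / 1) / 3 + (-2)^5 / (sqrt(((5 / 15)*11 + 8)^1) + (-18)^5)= 32*sqrt(105) / 10711401679837 + 107114560993954 / 32134205039511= 3.33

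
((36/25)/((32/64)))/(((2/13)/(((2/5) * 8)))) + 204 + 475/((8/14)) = 547577/500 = 1095.15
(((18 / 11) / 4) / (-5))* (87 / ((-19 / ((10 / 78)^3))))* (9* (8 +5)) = 6525 / 70642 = 0.09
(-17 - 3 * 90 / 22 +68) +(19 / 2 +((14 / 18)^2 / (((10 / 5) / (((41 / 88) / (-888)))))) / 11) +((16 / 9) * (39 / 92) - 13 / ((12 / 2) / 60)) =-259488841663 / 3202809984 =-81.02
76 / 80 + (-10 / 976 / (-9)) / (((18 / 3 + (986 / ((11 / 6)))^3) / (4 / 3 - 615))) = 1851244010609711 / 1948677915116880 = 0.95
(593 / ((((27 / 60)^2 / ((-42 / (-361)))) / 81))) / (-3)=-3320800 / 361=-9198.89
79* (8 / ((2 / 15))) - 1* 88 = 4652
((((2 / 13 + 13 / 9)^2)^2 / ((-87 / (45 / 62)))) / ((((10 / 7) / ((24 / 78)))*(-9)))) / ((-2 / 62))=-8559816727 / 211936643451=-0.04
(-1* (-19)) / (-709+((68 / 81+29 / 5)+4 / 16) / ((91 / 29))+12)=-2800980 / 102428071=-0.03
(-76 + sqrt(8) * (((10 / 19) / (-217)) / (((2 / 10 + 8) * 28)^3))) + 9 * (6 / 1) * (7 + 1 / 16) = 305.37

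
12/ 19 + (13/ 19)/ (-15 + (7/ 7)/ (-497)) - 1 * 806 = -6005167/ 7456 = -805.41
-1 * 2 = -2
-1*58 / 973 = -58 / 973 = -0.06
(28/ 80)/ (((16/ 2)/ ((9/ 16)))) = 63/ 2560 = 0.02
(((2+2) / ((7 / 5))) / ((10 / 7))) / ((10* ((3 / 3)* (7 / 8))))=8 / 35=0.23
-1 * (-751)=751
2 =2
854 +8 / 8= 855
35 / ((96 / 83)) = 2905 / 96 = 30.26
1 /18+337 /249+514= 770021 /1494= 515.41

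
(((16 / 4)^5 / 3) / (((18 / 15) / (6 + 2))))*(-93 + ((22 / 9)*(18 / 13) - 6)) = -25456640 / 117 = -217578.12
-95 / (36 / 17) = -1615 / 36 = -44.86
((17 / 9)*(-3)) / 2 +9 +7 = 79 / 6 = 13.17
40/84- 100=-2090/21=-99.52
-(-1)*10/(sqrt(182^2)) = 5/91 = 0.05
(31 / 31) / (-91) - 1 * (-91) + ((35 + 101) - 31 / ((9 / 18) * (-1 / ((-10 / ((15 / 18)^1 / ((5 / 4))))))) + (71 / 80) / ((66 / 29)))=-337595351 / 480480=-702.62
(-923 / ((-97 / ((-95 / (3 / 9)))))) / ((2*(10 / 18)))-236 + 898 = -345071 / 194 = -1778.72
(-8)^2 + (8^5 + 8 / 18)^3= 25650450944013952 / 729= 35185803764079.50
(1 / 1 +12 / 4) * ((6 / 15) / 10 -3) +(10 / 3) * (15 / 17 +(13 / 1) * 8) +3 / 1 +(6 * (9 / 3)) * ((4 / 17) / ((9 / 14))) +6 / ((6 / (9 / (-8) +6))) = 3592757 / 10200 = 352.23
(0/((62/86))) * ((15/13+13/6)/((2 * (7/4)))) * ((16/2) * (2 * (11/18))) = 0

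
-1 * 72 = -72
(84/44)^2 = 441/121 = 3.64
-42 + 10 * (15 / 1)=108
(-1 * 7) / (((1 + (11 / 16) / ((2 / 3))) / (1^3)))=-3.45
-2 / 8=-0.25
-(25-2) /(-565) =23 /565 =0.04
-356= -356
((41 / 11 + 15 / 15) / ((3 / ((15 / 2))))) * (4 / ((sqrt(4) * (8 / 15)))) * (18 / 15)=585 / 11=53.18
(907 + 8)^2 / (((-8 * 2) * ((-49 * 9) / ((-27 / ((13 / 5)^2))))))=-62791875 / 132496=-473.92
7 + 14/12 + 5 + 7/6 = 43/3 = 14.33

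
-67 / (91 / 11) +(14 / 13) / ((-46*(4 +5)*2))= -305167 / 37674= -8.10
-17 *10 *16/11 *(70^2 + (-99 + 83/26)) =-169876240/143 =-1187945.73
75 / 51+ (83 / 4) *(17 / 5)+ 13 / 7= 175829 / 2380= 73.88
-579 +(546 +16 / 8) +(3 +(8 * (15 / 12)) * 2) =-8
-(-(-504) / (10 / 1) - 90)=198 / 5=39.60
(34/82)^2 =289/1681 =0.17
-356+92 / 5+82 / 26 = -21739 / 65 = -334.45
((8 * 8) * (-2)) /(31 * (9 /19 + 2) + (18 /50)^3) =-9500000 /5694869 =-1.67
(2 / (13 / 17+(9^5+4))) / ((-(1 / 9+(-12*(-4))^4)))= -17 / 2664596625885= -0.00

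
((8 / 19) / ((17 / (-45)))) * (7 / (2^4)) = -315 / 646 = -0.49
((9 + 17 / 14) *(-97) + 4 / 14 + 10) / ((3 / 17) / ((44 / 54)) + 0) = -366707 / 81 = -4527.25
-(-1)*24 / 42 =4 / 7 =0.57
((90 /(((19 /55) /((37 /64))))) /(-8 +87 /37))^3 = -29225227377515625 /1541599428608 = -18957.73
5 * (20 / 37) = 100 / 37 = 2.70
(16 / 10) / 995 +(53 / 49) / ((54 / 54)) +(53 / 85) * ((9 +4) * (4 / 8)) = 42570473 / 8288350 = 5.14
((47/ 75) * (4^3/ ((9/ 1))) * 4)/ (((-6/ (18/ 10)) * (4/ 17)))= -25568/ 1125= -22.73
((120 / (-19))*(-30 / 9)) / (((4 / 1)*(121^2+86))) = 100 / 279813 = 0.00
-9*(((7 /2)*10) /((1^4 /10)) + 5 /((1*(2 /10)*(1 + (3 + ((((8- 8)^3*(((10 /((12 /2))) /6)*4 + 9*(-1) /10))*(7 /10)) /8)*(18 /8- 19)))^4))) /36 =-89625 /1024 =-87.52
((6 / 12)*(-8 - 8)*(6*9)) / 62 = -216 / 31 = -6.97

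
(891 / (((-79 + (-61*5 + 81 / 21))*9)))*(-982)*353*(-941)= -75350787666 / 887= -84950155.20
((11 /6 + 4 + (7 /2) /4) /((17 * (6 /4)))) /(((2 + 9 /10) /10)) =0.91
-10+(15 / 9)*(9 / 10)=-17 / 2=-8.50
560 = 560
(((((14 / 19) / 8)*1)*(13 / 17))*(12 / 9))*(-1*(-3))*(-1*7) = -637 / 323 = -1.97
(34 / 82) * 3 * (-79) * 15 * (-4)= 241740 / 41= 5896.10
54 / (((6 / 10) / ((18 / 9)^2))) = 360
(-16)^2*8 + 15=2063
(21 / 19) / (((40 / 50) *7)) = 15 / 76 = 0.20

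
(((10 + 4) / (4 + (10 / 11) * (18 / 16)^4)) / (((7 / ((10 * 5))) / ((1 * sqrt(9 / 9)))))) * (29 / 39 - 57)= -4942643200 / 4793763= -1031.06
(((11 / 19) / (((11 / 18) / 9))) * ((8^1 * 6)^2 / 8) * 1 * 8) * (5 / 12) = 155520 / 19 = 8185.26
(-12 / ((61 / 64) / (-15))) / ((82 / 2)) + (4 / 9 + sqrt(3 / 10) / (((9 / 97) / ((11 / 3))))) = 26.70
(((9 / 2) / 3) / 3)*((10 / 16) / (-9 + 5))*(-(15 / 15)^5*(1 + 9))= 25 / 32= 0.78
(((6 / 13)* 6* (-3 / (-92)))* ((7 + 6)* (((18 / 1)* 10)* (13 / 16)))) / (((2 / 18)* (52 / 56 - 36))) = -995085 / 22586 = -44.06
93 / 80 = 1.16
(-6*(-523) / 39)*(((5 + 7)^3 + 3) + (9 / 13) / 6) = 23539707 / 169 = 139288.21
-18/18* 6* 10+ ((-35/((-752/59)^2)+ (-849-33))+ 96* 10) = 10057237/565504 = 17.78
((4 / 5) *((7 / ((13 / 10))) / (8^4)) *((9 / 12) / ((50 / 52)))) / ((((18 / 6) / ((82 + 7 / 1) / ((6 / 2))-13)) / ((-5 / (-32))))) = 35 / 49152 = 0.00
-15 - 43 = -58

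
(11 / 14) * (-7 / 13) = -11 / 26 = -0.42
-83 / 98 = -0.85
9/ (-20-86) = -9/ 106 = -0.08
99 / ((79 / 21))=2079 / 79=26.32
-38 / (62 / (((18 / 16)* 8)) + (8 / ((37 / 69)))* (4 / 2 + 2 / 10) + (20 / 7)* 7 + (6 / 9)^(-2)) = -0.61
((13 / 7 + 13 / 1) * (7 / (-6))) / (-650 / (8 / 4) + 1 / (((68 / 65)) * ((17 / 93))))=4624 / 85305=0.05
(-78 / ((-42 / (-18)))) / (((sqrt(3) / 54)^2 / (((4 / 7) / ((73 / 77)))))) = -19584.56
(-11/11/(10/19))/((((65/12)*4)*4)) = -57/2600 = -0.02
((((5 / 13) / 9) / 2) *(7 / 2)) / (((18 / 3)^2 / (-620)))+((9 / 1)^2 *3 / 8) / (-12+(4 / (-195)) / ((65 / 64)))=-4896328925 / 1283446944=-3.81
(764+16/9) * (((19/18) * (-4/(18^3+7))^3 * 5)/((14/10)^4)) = -13094800000/38716189304155839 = -0.00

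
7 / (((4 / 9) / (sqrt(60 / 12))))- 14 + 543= 63 * sqrt(5) / 4 + 529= 564.22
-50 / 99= -0.51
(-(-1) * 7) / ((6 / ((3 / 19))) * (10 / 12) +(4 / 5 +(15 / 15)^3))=105 / 502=0.21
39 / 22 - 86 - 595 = -14943 / 22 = -679.23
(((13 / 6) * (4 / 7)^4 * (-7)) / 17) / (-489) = 0.00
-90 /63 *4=-40 /7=-5.71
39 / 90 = 13 / 30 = 0.43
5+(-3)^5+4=-234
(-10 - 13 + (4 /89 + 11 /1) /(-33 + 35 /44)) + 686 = 83569667 /126113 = 662.66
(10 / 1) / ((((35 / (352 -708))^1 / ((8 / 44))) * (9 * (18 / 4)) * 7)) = -2848 / 43659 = -0.07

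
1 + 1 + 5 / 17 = 39 / 17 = 2.29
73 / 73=1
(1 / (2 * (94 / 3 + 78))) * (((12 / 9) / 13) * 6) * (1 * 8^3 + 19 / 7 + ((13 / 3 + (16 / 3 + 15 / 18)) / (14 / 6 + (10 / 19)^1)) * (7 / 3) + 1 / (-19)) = 1.47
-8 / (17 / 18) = -144 / 17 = -8.47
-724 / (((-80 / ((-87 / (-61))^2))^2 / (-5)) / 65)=134802807633 / 886133824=152.12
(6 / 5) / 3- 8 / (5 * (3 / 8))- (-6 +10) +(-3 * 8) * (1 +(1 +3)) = -127.87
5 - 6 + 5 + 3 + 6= 13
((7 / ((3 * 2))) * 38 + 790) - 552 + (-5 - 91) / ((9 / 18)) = 271 / 3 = 90.33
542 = 542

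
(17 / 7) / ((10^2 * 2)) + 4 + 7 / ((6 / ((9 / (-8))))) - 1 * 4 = -3641 / 2800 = -1.30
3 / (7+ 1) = 3 / 8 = 0.38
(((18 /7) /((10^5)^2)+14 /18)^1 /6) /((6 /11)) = 2695000000891 /11340000000000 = 0.24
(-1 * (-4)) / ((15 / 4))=16 / 15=1.07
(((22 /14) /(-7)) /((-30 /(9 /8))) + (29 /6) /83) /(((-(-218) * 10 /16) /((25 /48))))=65057 /255342528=0.00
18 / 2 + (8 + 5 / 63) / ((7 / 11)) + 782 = 354430 / 441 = 803.70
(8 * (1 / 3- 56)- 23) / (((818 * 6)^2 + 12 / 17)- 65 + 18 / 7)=-167195 / 8599559613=-0.00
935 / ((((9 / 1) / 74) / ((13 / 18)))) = 449735 / 81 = 5552.28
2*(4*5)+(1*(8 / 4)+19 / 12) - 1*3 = 487 / 12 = 40.58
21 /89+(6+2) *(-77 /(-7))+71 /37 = 296880 /3293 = 90.15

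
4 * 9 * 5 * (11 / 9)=220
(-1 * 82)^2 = 6724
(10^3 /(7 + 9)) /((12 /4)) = 125 /6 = 20.83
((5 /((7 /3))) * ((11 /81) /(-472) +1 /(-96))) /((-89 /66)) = 90035 /5293008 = 0.02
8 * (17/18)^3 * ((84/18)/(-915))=-68782/2001105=-0.03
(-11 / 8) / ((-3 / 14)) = 77 / 12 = 6.42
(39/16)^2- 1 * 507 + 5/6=-384173/768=-500.23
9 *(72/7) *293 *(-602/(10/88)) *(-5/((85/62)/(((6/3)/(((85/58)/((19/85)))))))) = 98174123739648/614125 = 159860164.85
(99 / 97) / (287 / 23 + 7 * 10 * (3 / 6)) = 759 / 35308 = 0.02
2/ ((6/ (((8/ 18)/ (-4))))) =-1/ 27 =-0.04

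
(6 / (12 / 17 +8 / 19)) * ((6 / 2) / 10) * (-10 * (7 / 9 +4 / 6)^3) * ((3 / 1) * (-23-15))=1037153 / 189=5487.58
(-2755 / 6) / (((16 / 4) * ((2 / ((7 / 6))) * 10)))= -3857 / 576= -6.70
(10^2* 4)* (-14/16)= -350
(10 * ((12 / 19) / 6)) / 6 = 0.18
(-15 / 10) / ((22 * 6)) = -1 / 88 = -0.01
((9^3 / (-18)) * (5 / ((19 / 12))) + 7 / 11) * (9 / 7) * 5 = -1196865 / 1463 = -818.09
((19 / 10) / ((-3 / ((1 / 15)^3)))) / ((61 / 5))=-19 / 1235250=-0.00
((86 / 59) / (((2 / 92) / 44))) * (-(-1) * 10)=1740640 / 59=29502.37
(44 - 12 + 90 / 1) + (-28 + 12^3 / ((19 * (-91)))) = 160798 / 1729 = 93.00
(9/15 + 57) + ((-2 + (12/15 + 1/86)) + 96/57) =474643/8170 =58.10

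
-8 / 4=-2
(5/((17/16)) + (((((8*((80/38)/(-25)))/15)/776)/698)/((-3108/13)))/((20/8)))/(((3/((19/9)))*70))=7496577585221/158463840661875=0.05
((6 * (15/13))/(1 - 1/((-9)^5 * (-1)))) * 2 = 2657205/191906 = 13.85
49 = 49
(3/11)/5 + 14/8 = 397/220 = 1.80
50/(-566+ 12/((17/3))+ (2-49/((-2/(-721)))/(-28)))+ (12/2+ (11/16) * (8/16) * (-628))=-15699657/75064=-209.15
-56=-56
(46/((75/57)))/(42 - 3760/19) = -8303/37025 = -0.22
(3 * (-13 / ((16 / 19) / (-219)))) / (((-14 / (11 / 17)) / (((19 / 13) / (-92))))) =2608947 / 350336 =7.45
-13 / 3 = -4.33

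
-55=-55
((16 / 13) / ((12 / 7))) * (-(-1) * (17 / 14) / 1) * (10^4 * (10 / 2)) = 1700000 / 39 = 43589.74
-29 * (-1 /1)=29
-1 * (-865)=865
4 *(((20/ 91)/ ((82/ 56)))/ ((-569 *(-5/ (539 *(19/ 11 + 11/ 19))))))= 1511552/ 5762263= 0.26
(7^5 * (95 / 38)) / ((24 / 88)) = 154064.17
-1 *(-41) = 41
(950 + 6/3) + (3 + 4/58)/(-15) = 414031/435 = 951.80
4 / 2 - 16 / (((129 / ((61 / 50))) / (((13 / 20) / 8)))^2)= 133127371151 / 66564000000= 2.00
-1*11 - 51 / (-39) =-126 / 13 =-9.69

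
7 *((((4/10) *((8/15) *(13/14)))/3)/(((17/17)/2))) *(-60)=-55.47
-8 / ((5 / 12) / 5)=-96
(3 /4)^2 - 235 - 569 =-12855 /16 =-803.44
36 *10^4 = 360000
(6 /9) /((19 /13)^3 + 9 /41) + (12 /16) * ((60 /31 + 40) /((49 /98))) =883193987 /13996128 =63.10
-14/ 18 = -7/ 9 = -0.78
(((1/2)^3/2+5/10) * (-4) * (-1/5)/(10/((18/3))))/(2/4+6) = 27/650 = 0.04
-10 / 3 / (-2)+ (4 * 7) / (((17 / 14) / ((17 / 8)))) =152 / 3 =50.67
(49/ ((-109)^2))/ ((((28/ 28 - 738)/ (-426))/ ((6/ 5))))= 125244/ 43781485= 0.00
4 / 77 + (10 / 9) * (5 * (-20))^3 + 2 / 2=-1111110.06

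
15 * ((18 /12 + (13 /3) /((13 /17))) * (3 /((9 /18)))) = 645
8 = 8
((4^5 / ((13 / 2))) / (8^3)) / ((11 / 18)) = 72 / 143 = 0.50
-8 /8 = -1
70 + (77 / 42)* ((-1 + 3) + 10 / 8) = 1823 / 24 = 75.96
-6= -6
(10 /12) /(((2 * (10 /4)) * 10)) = 1 /60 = 0.02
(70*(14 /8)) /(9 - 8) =245 /2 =122.50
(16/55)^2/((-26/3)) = -384/39325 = -0.01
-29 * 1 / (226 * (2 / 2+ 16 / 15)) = -435 / 7006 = -0.06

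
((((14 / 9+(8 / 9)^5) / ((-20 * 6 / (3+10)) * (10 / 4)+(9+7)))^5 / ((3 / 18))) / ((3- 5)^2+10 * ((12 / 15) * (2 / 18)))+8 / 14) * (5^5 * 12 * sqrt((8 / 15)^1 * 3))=299671250225883636004461075195471875 * sqrt(10) / 35139664391128859322545367750552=26967.92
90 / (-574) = -45 / 287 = -0.16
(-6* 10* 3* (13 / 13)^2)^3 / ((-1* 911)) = 5832000 / 911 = 6401.76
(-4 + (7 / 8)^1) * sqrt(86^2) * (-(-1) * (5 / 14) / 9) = -5375 / 504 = -10.66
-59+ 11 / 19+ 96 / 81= -29362 / 513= -57.24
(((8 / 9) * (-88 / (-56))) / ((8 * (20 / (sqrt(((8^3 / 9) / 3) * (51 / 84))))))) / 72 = 11 * sqrt(714) / 714420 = 0.00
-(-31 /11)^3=29791 /1331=22.38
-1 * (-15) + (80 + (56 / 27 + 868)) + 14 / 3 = 26183 / 27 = 969.74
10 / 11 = 0.91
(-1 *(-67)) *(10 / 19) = 670 / 19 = 35.26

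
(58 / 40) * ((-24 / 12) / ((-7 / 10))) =29 / 7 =4.14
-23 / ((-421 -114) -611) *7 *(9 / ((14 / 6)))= 207 / 382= 0.54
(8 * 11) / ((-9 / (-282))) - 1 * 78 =8038 / 3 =2679.33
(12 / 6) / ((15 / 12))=8 / 5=1.60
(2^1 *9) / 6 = 3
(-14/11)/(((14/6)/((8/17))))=-48/187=-0.26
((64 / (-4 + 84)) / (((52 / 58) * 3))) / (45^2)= 58 / 394875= 0.00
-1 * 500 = -500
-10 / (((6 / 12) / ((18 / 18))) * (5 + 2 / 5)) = -3.70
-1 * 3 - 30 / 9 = -19 / 3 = -6.33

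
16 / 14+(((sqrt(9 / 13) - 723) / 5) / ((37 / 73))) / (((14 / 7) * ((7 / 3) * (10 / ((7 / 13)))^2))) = 4599 * sqrt(13) / 81289000+42265487 / 43771000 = 0.97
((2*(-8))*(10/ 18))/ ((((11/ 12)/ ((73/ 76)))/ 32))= -186880/ 627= -298.05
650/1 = 650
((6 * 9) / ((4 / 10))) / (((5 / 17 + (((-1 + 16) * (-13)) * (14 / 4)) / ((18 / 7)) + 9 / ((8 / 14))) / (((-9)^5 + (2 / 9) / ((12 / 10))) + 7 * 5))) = 406310115 / 12718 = 31947.64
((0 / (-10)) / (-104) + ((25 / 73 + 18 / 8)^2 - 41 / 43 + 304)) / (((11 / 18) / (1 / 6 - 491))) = -248799.54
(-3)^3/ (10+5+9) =-9/ 8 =-1.12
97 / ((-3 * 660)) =-0.05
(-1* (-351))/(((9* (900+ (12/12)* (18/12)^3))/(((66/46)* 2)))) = 208/1679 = 0.12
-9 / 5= -1.80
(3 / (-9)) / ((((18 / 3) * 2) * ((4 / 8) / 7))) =-0.39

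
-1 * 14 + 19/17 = -219/17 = -12.88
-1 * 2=-2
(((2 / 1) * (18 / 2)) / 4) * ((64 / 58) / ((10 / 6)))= 432 / 145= 2.98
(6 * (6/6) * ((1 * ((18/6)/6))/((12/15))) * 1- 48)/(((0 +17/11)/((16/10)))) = -3894/85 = -45.81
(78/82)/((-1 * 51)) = -13/697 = -0.02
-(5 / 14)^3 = -125 / 2744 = -0.05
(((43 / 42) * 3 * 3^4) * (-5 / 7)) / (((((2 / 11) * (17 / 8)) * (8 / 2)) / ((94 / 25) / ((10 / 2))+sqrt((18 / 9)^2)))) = -6589836 / 20825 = -316.44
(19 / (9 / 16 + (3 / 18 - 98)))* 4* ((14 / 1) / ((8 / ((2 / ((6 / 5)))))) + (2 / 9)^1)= -34352 / 14007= -2.45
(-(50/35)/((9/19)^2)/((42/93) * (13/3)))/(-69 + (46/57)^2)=0.05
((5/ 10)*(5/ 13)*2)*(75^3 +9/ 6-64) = 4218125/ 26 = 162235.58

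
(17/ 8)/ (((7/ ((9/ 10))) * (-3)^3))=-17/ 1680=-0.01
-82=-82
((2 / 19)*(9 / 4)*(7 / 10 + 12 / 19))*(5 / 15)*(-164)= -31119 / 1805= -17.24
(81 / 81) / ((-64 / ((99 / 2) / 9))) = -11 / 128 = -0.09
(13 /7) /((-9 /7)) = -13 /9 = -1.44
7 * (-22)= -154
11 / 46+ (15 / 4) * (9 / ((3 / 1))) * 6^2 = 18641 / 46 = 405.24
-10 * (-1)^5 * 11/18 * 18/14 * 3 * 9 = 1485/7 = 212.14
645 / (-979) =-645 / 979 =-0.66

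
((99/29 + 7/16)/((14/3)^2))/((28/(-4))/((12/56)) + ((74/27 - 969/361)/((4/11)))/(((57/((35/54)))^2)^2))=-46284854878698438339/8549696874377455934557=-0.01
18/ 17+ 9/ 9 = 35/ 17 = 2.06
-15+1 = -14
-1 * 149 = -149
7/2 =3.50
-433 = -433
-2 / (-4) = 1 / 2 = 0.50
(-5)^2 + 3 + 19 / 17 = 495 / 17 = 29.12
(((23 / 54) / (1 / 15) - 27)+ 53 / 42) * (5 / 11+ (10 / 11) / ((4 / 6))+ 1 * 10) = -158470 / 693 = -228.67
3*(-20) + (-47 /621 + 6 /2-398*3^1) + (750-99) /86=-66410677 /53406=-1243.51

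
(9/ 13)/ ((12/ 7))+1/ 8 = 55/ 104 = 0.53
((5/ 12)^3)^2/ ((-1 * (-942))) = 15625/ 2812796928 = 0.00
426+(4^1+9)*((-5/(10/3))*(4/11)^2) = 51234/121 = 423.42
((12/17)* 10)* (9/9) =120/17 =7.06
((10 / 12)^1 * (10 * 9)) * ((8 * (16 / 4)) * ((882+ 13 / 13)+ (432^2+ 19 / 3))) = 450032000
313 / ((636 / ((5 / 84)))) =1565 / 53424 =0.03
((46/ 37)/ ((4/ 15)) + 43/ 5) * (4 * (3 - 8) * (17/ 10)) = -83419/ 185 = -450.91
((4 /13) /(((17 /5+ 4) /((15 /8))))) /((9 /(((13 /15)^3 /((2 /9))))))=169 /6660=0.03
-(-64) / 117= 64 / 117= 0.55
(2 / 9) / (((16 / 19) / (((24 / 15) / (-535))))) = -19 / 24075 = -0.00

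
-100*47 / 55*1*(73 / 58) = -34310 / 319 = -107.55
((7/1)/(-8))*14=-49/4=-12.25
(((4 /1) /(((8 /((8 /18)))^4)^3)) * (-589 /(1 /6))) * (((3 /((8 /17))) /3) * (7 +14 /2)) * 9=-70091 /21422803359744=-0.00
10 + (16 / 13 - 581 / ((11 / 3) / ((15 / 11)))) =-322219 / 1573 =-204.84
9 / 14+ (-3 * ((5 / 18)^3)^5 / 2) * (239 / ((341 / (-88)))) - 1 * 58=-6997671818359648994699 / 122001751147967373312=-57.36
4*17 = 68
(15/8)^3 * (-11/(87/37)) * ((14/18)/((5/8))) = -71225/1856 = -38.38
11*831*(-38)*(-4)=1389432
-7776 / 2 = -3888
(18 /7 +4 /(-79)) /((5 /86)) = 43.36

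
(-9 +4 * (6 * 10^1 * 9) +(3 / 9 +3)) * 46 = 297298 / 3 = 99099.33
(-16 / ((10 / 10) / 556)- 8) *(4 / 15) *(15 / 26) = -17808 / 13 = -1369.85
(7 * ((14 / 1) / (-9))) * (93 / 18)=-1519 / 27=-56.26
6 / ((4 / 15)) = 45 / 2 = 22.50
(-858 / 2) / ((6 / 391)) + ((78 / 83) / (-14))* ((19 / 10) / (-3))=-27956.46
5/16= 0.31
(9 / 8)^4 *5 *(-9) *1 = -295245 / 4096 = -72.08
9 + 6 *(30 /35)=99 /7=14.14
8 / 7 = 1.14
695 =695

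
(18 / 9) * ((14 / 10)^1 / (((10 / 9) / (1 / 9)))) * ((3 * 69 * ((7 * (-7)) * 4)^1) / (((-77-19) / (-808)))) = -2390367 / 25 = -95614.68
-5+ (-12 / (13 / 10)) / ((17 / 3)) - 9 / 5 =-9314 / 1105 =-8.43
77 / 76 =1.01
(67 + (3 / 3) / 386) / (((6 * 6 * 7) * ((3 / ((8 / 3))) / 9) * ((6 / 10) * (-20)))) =-8621 / 48636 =-0.18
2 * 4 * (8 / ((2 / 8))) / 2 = 128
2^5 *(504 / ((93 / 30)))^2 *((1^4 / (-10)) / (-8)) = 10160640 / 961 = 10572.99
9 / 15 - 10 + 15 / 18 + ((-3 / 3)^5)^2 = -227 / 30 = -7.57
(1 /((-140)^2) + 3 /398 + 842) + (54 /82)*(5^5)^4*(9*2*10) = 1807779693603650275822359 /159916400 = 11304529701792000.54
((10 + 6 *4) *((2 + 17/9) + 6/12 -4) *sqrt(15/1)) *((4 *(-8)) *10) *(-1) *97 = 3693760 *sqrt(15)/9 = 1589541.22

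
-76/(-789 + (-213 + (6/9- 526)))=114/2291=0.05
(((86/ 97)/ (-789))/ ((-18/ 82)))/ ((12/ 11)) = 0.00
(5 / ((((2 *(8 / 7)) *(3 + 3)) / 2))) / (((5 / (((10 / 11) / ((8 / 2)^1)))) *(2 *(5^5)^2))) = 7 / 4125000000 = 0.00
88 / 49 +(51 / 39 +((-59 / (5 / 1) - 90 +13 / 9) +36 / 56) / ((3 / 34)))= -96914098 / 85995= -1126.97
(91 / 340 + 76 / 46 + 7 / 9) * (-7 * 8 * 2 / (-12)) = 1328999 / 52785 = 25.18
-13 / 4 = -3.25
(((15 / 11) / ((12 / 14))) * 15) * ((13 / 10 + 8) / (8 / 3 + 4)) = 5859 / 176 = 33.29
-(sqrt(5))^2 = -5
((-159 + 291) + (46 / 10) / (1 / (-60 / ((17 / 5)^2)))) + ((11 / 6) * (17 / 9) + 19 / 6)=895427 / 7803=114.75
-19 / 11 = -1.73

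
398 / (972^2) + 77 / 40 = 1.93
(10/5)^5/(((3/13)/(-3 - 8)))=-4576/3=-1525.33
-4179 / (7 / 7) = -4179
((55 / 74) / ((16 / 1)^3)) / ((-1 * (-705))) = 11 / 42737664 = 0.00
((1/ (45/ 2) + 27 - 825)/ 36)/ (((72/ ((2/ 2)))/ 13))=-116701/ 29160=-4.00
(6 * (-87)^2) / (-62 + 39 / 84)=-1271592 / 1723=-738.01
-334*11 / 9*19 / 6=-1292.70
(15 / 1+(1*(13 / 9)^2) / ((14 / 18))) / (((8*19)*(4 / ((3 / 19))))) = 557 / 121296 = 0.00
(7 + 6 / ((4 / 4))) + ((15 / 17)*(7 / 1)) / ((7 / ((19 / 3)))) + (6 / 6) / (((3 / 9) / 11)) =877 / 17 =51.59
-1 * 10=-10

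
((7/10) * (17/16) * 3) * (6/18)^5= 0.01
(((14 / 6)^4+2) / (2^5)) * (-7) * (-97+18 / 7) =1694143 / 2592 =653.60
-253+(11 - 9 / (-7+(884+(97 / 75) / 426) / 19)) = -5812143824 / 23994547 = -242.23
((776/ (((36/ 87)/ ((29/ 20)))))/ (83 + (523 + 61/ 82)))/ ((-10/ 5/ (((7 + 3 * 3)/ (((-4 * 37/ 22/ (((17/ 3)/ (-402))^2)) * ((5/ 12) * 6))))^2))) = -0.00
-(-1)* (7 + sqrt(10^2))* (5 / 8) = 85 / 8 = 10.62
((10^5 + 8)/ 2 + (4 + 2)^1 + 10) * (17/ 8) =212585/ 2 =106292.50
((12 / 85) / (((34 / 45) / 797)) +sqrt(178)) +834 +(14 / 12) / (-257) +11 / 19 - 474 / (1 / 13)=-43847035111 / 8467122 +sqrt(178)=-5165.16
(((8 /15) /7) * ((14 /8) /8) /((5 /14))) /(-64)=-7 /9600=-0.00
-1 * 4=-4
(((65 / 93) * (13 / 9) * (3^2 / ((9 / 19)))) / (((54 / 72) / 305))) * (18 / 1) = 39174200 / 279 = 140409.32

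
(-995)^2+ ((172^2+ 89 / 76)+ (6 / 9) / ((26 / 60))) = 1007376369 / 988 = 1019611.71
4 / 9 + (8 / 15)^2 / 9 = 964 / 2025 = 0.48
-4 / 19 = -0.21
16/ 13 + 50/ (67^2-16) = 1.24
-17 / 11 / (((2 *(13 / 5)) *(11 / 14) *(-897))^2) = -20825 / 180987943851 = -0.00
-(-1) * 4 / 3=4 / 3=1.33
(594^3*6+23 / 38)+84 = 47785288367 / 38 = 1257507588.61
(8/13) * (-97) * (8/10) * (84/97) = -2688/65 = -41.35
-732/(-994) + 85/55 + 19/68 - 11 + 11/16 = -7.75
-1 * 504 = -504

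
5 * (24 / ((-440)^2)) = 3 / 4840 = 0.00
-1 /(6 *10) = -1 /60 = -0.02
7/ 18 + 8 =151/ 18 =8.39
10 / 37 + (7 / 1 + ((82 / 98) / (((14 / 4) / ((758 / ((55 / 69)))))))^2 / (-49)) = -675868413271027 / 645225351925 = -1047.49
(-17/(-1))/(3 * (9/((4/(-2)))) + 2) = -1.48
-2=-2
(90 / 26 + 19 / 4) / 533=427 / 27716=0.02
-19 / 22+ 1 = 3 / 22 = 0.14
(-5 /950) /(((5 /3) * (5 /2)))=-3 /2375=-0.00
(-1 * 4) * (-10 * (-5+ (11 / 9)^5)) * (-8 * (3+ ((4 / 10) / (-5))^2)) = 16137633664 / 7381125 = 2186.34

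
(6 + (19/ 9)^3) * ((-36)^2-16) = 14378240/ 729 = 19723.24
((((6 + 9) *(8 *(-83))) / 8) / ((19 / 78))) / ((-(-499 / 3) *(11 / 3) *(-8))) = 436995 / 417164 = 1.05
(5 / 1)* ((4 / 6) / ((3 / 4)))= 40 / 9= 4.44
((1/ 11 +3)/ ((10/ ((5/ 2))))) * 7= 119/ 22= 5.41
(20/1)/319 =0.06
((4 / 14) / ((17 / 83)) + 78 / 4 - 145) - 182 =-72853 / 238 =-306.11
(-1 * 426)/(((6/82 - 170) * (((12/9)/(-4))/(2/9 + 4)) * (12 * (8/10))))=-276545/83604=-3.31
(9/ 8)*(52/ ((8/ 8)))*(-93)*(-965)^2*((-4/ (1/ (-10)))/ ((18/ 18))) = -202653184500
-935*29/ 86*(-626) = 8486995/ 43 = 197371.98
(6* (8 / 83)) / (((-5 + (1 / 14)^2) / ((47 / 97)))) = -442176 / 7881929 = -0.06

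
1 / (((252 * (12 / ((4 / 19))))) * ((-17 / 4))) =-1 / 61047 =-0.00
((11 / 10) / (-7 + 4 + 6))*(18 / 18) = 11 / 30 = 0.37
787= 787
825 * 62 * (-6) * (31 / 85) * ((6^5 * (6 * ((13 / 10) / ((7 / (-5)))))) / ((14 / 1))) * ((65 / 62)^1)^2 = 317119374000 / 833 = 380695527.01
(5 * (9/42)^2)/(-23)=-45/4508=-0.01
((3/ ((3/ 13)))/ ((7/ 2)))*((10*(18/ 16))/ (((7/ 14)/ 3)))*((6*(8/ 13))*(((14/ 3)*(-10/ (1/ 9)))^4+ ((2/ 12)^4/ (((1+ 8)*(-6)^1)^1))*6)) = 1814741107199995/ 63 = 28805414399999.92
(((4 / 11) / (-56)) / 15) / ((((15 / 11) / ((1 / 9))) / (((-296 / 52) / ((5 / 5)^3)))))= 37 / 184275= 0.00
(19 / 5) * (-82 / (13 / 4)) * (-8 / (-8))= -6232 / 65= -95.88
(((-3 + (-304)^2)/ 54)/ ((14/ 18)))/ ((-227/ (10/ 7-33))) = 306.02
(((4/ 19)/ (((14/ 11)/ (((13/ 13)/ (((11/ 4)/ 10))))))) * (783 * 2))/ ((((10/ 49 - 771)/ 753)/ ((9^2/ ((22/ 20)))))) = -534884212800/ 7893721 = -67760.72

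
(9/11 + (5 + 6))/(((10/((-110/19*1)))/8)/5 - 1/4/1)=-5200/129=-40.31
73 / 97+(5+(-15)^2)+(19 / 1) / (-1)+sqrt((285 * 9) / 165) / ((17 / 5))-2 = 15 * sqrt(209) / 187+20346 / 97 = 210.91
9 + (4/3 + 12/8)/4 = 233/24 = 9.71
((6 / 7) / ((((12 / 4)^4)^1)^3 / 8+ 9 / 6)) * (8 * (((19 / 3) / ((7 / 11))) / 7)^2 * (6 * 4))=44729344 / 8932130571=0.01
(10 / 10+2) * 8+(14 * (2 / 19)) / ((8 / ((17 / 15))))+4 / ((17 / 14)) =266503 / 9690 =27.50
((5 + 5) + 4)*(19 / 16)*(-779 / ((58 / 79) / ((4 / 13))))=-5427.69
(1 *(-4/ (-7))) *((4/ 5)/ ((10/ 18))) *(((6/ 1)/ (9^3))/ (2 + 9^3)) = 32/ 3453975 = 0.00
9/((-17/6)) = -54/17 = -3.18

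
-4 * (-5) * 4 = 80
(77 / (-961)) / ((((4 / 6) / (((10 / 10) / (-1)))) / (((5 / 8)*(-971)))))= -1121505 / 15376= -72.94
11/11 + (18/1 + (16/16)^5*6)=25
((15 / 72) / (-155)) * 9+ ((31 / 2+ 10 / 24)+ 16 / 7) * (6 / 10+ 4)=2180039 / 26040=83.72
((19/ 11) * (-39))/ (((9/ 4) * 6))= -4.99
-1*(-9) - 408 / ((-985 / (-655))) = -51675 / 197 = -262.31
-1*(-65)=65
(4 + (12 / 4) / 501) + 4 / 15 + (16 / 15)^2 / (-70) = 5597699 / 1315125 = 4.26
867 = 867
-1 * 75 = -75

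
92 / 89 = 1.03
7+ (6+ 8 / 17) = 229 / 17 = 13.47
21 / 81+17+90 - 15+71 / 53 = 133940 / 1431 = 93.60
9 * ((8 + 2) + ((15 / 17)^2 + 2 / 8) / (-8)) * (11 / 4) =9037809 / 36992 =244.32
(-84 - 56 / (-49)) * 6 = -3480 / 7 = -497.14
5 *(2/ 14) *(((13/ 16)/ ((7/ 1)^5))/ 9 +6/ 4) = 18151625/ 16941456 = 1.07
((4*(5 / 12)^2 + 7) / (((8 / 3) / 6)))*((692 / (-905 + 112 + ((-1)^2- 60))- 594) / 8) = -35094515 / 27264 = -1287.21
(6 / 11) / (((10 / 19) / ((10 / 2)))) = 57 / 11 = 5.18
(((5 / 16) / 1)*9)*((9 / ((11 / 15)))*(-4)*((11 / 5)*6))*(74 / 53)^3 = -738520740 / 148877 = -4960.61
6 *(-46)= -276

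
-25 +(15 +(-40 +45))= -5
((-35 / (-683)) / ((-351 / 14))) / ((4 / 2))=-245 / 239733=-0.00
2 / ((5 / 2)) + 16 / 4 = 24 / 5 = 4.80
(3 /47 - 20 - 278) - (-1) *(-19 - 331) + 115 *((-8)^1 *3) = -160173 /47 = -3407.94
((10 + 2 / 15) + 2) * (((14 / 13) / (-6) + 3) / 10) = 154 / 45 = 3.42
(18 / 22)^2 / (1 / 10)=810 / 121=6.69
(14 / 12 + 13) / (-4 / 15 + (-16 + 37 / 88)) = -18700 / 20917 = -0.89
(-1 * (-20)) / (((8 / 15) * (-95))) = -0.39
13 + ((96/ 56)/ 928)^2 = 13.00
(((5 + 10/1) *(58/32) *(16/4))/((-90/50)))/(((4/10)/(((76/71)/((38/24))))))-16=-8386/71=-118.11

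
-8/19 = -0.42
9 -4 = 5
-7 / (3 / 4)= -28 / 3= -9.33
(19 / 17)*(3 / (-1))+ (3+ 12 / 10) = 72 / 85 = 0.85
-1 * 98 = -98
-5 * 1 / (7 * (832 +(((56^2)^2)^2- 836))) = -5 / 677021181018084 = -0.00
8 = 8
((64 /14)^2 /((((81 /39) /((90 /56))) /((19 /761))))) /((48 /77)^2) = 149435 /143829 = 1.04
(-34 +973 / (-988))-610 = -644.98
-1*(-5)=5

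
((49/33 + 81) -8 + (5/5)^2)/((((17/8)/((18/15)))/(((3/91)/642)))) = 19928/9104095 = 0.00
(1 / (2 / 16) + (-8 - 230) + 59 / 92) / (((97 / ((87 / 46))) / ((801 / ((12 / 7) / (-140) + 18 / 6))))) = -120088006605 / 100162976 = -1198.93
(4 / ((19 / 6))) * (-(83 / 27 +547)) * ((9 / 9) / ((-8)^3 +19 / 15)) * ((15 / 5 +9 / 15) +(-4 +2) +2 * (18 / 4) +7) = 222464 / 9291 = 23.94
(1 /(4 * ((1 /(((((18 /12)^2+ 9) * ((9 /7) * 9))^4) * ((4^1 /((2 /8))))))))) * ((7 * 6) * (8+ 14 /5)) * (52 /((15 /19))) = 47088064469794725 /1372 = 34320746698101.11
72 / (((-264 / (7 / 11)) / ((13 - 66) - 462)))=10815 / 121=89.38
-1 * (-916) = 916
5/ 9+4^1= 41/ 9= 4.56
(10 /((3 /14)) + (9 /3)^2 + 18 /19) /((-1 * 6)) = -3227 /342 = -9.44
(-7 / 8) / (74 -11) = -1 / 72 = -0.01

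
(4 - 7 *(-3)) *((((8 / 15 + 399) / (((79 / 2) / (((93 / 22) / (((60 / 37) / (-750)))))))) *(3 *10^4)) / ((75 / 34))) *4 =-23371501400000 / 869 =-26894708170.31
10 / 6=5 / 3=1.67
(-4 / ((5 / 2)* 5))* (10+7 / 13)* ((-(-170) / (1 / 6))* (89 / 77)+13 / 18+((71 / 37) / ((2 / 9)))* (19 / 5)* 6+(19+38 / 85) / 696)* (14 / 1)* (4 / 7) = -26306299257848 / 708332625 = -37138.34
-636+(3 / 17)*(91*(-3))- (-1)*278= -6905 / 17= -406.18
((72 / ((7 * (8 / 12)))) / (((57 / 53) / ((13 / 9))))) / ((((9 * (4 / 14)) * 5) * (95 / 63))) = 9646 / 9025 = 1.07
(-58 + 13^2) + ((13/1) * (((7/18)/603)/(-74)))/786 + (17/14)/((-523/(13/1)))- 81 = 69267242795141/2311233437016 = 29.97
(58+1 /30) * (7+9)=13928 /15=928.53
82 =82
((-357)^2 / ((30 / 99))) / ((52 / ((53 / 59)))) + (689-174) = 238708501 / 30680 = 7780.59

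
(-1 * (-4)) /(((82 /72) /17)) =2448 /41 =59.71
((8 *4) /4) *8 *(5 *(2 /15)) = 42.67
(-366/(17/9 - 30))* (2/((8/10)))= 8235/253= 32.55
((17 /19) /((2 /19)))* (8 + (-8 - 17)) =-289 /2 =-144.50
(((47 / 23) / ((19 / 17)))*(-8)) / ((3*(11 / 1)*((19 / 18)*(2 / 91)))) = -1745016 / 91333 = -19.11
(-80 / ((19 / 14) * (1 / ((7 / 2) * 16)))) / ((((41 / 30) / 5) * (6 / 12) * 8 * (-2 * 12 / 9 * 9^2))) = 13.98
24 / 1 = 24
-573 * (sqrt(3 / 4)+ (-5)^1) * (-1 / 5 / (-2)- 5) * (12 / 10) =-13928.35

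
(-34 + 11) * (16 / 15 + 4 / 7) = -3956 / 105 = -37.68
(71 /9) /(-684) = -71 /6156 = -0.01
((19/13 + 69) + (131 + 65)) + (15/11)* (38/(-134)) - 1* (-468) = 7033171/9581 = 734.07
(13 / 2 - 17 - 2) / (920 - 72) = -25 / 1696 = -0.01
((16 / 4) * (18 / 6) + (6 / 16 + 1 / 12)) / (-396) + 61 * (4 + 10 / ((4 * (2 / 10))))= 9565477 / 9504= 1006.47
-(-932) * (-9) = -8388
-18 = -18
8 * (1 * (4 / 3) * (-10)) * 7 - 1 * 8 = -2264 / 3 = -754.67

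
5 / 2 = 2.50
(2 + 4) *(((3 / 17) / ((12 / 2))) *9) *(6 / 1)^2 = 57.18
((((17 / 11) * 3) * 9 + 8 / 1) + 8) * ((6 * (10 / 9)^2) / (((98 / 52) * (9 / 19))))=62738000 / 130977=479.00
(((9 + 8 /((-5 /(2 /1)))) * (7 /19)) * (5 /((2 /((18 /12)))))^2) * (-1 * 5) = -45675 /304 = -150.25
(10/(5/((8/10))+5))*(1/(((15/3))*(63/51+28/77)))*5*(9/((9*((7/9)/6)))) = 8976/2093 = 4.29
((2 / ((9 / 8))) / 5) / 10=8 / 225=0.04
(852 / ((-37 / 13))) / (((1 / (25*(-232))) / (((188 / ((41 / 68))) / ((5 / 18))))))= 2956515793920 / 1517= 1948922738.25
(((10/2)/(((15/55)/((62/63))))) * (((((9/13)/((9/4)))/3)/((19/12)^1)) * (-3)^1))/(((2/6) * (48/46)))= -10.08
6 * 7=42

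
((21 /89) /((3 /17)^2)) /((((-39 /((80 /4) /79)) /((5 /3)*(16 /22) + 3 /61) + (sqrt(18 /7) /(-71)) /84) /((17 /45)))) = -416170485950899195516 /17757958031357068633839 + 2203720898887340*sqrt(14) /159821622282213617704551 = -0.02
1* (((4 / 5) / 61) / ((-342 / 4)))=-8 / 52155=-0.00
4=4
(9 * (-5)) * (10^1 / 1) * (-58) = 26100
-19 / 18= -1.06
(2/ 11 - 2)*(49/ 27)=-980/ 297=-3.30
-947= -947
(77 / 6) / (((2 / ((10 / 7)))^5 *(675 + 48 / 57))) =653125 / 184987446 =0.00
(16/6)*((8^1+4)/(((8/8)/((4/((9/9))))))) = 128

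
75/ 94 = 0.80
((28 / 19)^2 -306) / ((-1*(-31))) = -109682 / 11191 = -9.80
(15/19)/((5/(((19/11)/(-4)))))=-3/44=-0.07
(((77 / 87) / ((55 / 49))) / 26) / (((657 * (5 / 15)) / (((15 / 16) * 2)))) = 343 / 1321008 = 0.00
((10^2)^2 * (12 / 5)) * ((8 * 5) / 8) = 120000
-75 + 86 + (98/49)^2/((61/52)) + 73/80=74773/4880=15.32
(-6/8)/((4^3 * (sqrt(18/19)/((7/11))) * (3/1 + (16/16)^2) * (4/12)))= -21 * sqrt(38)/22528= -0.01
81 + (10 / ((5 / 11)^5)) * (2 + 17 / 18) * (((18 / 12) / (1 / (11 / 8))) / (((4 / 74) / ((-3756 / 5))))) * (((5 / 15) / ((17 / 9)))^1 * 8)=-3262110919494 / 53125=-61404440.84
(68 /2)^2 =1156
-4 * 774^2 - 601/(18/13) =-43141285/18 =-2396738.06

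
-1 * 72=-72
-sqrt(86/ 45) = -sqrt(430)/ 15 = -1.38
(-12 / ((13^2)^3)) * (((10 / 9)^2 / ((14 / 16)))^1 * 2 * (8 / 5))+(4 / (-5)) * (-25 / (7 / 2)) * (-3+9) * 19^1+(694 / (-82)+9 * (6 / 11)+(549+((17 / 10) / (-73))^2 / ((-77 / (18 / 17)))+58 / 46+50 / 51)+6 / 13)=4674405642424211992691 / 3896711531332114950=1199.58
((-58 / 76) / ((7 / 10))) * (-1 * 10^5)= 14500000 / 133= 109022.56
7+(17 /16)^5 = 8759889 /1048576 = 8.35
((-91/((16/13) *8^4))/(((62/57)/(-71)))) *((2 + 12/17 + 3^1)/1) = 464397297/69074944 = 6.72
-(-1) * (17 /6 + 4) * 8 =164 /3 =54.67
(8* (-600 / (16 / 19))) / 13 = -5700 / 13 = -438.46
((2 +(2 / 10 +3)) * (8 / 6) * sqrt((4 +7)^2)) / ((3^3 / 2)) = 2288 / 405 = 5.65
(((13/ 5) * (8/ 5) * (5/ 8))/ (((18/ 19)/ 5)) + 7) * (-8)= -165.78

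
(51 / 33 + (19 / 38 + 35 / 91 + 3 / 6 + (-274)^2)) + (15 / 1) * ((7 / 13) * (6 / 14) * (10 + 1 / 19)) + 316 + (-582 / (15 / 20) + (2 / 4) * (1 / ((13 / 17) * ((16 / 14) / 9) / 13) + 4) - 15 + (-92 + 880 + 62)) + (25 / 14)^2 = 160954290631 / 2130128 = 75560.85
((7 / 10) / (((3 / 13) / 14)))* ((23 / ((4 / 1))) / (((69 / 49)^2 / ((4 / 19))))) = 25.92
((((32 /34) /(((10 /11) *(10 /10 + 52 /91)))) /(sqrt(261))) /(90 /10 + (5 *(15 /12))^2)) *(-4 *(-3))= 3584 *sqrt(29) /1895585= 0.01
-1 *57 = -57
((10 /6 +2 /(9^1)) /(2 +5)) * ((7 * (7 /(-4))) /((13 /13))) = -119 /36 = -3.31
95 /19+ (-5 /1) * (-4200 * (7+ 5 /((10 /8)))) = 231005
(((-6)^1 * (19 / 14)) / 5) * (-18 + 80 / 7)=2622 / 245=10.70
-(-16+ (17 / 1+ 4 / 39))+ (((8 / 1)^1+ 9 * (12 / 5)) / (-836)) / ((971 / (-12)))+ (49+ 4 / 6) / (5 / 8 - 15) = -4147877831 / 910181415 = -4.56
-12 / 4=-3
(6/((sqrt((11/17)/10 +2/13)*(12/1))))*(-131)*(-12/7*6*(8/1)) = 11528.91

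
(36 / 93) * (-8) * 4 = -384 / 31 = -12.39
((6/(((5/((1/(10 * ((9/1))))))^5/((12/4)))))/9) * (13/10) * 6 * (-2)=-0.00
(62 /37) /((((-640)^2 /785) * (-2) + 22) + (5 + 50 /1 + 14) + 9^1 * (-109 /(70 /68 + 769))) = -28316206 /16118366203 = -0.00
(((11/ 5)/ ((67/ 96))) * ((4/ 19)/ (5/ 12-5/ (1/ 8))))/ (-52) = 12672/ 39303875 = 0.00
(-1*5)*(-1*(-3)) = -15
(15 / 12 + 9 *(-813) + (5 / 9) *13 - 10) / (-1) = 7318.53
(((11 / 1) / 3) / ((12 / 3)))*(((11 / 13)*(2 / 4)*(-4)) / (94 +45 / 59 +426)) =-7139 / 2396550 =-0.00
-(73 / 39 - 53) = 1994 / 39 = 51.13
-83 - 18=-101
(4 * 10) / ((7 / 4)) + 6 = 202 / 7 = 28.86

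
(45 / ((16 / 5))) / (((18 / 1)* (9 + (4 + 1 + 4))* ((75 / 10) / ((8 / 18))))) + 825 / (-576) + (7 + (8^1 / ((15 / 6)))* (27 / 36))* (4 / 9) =213689 / 77760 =2.75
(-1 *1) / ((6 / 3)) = -0.50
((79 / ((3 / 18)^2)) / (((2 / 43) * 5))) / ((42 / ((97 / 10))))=988527 / 350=2824.36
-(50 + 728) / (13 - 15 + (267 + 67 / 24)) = -18672 / 6427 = -2.91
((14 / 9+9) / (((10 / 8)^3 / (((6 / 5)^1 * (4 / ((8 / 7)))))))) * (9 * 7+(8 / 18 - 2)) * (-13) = -61192768 / 3375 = -18131.19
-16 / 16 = -1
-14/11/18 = -7/99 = -0.07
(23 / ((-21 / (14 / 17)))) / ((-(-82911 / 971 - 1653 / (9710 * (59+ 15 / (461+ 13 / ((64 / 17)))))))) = -0.01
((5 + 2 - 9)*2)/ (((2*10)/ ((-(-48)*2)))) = -96/ 5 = -19.20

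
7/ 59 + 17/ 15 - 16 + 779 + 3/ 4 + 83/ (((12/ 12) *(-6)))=886379/ 1180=751.17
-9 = -9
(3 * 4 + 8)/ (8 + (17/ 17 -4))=4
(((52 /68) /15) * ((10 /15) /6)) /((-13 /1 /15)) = -1 /153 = -0.01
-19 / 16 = -1.19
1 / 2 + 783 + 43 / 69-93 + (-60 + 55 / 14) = 306730 / 483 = 635.05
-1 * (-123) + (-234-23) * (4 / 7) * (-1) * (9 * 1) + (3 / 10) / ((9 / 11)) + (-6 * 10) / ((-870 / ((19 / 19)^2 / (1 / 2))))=8801383 / 6090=1445.22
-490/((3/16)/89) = -697760/3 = -232586.67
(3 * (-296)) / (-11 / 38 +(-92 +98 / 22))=371184 / 36715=10.11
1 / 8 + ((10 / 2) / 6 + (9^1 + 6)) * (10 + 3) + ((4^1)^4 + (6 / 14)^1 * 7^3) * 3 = 33959 / 24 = 1414.96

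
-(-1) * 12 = 12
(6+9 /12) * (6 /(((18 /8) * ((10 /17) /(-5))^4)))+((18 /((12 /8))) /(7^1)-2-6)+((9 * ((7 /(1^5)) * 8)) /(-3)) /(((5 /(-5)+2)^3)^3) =5252063 /56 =93786.84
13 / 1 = 13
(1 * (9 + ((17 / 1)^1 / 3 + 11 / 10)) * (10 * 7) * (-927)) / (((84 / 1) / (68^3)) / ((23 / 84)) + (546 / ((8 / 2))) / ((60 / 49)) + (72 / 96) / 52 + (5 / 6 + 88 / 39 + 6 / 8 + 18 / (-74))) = -23874636638160 / 2685622699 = -8889.80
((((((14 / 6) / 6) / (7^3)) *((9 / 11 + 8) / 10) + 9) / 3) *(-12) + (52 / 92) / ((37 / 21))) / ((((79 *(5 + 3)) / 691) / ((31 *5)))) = -1972170184519 / 326127879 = -6047.23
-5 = -5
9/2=4.50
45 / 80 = 9 / 16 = 0.56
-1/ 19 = -0.05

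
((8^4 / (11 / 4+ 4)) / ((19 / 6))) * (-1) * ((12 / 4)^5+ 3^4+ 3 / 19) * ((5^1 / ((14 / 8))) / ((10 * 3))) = -134545408 / 22743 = -5915.90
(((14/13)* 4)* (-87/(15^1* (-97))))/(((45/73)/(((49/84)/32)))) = 0.01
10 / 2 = 5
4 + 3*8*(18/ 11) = 476/ 11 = 43.27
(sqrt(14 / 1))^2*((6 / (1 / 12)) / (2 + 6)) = 126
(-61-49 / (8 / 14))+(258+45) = 625 / 4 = 156.25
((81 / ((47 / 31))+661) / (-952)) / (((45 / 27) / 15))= -151101 / 22372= -6.75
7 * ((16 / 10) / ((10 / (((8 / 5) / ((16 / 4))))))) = 56 / 125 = 0.45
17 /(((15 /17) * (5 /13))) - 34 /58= 107678 /2175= 49.51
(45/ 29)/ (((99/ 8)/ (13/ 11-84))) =-36440/ 3509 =-10.38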